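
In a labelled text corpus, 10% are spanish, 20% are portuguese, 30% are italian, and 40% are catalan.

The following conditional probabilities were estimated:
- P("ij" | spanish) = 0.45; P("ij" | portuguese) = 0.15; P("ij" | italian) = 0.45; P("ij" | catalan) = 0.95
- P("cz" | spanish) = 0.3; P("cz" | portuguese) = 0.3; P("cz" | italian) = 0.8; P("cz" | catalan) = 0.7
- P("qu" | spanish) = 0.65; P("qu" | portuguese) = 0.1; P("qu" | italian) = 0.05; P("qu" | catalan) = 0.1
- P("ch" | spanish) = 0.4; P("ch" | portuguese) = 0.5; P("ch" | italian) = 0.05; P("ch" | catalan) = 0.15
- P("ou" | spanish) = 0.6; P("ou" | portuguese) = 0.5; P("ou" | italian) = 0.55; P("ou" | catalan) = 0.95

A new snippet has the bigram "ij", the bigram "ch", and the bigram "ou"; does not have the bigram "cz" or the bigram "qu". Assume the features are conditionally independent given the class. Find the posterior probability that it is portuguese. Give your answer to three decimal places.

0.208

spanish: 0.1 × 0.45 × (1−0.3) × (1−0.65) × 0.4 × 0.6 = 0.002646
portuguese: 0.2 × 0.15 × (1−0.3) × (1−0.1) × 0.5 × 0.5 = 0.004725
italian: 0.3 × 0.45 × (1−0.8) × (1−0.05) × 0.05 × 0.55 = 0.000705375
catalan: 0.4 × 0.95 × (1−0.7) × (1−0.1) × 0.15 × 0.95 = 0.0146205
P(portuguese | x) = 0.004725 / 0.022696875 ≈ 0.208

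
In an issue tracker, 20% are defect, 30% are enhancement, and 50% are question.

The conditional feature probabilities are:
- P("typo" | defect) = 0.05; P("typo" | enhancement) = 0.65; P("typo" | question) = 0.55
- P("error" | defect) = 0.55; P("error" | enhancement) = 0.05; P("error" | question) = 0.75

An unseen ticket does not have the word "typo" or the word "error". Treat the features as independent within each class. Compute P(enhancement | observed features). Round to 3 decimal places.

defect: 0.2 × (1−0.05) × (1−0.55) = 0.0855
enhancement: 0.3 × (1−0.65) × (1−0.05) = 0.09975
question: 0.5 × (1−0.55) × (1−0.75) = 0.05625
P(enhancement | x) = 0.09975 / 0.2415 ≈ 0.413

0.413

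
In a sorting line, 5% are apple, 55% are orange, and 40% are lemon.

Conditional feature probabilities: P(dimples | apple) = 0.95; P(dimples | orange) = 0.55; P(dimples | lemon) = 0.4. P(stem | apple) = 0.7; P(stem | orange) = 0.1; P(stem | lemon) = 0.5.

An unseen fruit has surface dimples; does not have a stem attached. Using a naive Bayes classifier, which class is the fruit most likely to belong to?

orange

apple: 0.05 × 0.95 × (1−0.7) = 0.01425
orange: 0.55 × 0.55 × (1−0.1) = 0.27225
lemon: 0.4 × 0.4 × (1−0.5) = 0.08
Highest score → orange.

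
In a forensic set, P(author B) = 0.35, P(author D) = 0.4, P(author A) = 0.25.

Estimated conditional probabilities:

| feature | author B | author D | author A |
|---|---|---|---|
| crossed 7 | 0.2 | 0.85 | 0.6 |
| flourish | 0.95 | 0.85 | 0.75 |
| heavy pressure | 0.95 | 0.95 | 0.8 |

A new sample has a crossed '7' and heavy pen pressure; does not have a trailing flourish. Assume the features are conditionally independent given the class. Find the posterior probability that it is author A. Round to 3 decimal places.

author B: 0.35 × 0.2 × (1−0.95) × 0.95 = 0.003325
author D: 0.4 × 0.85 × (1−0.85) × 0.95 = 0.04845
author A: 0.25 × 0.6 × (1−0.75) × 0.8 = 0.03
P(author A | x) = 0.03 / 0.081775 ≈ 0.367

0.367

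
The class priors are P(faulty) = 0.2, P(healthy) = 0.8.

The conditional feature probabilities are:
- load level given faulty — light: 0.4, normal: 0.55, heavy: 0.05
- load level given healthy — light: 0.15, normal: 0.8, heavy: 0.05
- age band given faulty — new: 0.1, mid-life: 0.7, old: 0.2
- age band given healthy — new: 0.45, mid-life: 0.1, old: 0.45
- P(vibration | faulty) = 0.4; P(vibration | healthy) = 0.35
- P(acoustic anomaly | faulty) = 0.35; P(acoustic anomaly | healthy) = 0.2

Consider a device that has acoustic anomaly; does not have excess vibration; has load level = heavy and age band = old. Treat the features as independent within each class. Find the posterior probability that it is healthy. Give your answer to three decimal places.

faulty: 0.2 × 0.05 × 0.2 × (1−0.4) × 0.35 = 0.00042
healthy: 0.8 × 0.05 × 0.45 × (1−0.35) × 0.2 = 0.00234
P(healthy | x) = 0.00234 / 0.00276 ≈ 0.848

0.848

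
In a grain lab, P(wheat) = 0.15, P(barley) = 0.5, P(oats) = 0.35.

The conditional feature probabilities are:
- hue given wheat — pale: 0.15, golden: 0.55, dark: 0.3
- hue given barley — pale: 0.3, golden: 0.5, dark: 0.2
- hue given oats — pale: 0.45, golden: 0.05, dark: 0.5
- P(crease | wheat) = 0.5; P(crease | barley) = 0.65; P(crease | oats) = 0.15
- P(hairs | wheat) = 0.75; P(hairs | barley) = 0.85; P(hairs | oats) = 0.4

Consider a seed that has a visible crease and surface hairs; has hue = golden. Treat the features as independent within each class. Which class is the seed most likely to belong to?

wheat: 0.15 × 0.55 × 0.5 × 0.75 = 0.0309375
barley: 0.5 × 0.5 × 0.65 × 0.85 = 0.138125
oats: 0.35 × 0.05 × 0.15 × 0.4 = 0.00105
Highest score → barley.

barley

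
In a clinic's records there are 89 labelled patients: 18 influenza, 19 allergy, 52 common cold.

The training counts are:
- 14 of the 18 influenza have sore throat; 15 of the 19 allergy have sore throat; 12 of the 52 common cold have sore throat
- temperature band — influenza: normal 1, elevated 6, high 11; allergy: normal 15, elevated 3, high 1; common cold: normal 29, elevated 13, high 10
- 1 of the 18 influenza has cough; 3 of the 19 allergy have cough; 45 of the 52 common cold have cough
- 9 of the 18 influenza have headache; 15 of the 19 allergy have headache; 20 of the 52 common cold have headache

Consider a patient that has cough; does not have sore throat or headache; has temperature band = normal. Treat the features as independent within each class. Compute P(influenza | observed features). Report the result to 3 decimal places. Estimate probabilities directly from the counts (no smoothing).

0.001

influenza: (18/89) × (4/18) × (1/18) × (1/18) × (9/18) ≈ 0.0000693577
allergy: (19/89) × (4/19) × (15/19) × (3/19) × (4/19) ≈ 0.00117946
common cold: (52/89) × (40/52) × (29/52) × (45/52) × (32/52) ≈ 0.133481
P(influenza | x) = 0.0000693577 / 0.1347298177 ≈ 0.001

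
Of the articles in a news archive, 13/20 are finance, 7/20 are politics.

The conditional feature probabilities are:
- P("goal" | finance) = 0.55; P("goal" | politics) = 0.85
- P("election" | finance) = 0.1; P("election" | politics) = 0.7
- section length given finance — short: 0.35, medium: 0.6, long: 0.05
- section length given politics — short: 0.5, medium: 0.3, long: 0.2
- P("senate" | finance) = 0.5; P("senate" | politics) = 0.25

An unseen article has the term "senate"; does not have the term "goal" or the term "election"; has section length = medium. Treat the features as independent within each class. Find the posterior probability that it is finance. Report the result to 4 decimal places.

finance: 0.65 × (1−0.55) × (1−0.1) × 0.6 × 0.5 = 0.078975
politics: 0.35 × (1−0.85) × (1−0.7) × 0.3 × 0.25 = 0.00118125
P(finance | x) = 0.078975 / 0.08015625 ≈ 0.9853

0.9853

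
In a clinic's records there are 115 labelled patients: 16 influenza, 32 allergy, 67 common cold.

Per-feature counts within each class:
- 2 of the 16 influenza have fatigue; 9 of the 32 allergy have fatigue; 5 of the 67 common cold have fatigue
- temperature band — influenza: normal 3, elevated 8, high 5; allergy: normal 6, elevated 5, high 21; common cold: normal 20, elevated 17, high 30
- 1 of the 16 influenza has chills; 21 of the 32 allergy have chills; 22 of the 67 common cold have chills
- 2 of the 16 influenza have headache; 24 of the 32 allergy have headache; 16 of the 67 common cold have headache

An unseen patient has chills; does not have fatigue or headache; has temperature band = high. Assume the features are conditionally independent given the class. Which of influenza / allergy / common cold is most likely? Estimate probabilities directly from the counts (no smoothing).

common cold

influenza: (16/115) × (14/16) × (5/16) × (1/16) × (14/16) ≈ 0.0020805
allergy: (32/115) × (23/32) × (21/32) × (21/32) × (8/32) = 0.021533203125
common cold: (67/115) × (62/67) × (30/67) × (22/67) × (51/67) ≈ 0.060337
Highest score → common cold.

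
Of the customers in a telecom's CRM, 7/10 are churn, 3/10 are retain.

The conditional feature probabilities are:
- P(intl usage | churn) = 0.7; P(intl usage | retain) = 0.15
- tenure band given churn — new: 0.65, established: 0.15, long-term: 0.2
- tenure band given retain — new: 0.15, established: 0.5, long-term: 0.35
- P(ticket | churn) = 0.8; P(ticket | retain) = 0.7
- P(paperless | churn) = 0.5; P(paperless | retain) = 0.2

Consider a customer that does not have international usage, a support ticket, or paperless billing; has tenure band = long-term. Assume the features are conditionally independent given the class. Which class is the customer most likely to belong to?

churn: 0.7 × (1−0.7) × 0.2 × (1−0.8) × (1−0.5) = 0.0042
retain: 0.3 × (1−0.15) × 0.35 × (1−0.7) × (1−0.2) = 0.02142
Highest score → retain.

retain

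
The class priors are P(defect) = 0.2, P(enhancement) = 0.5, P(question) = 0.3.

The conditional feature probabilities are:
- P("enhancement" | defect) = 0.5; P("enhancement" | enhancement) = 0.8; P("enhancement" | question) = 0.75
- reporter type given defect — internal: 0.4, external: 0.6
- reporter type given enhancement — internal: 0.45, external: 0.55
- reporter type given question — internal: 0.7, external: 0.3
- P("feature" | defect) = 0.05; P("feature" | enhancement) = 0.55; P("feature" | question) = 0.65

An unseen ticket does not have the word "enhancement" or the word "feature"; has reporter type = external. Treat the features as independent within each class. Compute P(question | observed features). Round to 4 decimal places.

0.0879

defect: 0.2 × (1−0.5) × 0.6 × (1−0.05) = 0.057
enhancement: 0.5 × (1−0.8) × 0.55 × (1−0.55) = 0.02475
question: 0.3 × (1−0.75) × 0.3 × (1−0.65) = 0.007875
P(question | x) = 0.007875 / 0.089625 ≈ 0.0879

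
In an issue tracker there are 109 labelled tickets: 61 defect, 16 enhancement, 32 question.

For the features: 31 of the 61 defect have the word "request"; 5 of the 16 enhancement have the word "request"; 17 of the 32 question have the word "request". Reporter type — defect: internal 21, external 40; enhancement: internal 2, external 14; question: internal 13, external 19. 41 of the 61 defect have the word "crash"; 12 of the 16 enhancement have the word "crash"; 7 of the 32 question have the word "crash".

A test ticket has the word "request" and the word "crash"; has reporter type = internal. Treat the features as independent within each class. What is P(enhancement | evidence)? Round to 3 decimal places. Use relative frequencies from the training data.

defect: (61/109) × (31/61) × (21/61) × (41/61) ≈ 0.065808
enhancement: (16/109) × (5/16) × (2/16) × (12/16) ≈ 0.00430046
question: (32/109) × (17/32) × (13/32) × (7/32) ≈ 0.01386
P(enhancement | x) = 0.00430046 / 0.08396846 ≈ 0.051

0.051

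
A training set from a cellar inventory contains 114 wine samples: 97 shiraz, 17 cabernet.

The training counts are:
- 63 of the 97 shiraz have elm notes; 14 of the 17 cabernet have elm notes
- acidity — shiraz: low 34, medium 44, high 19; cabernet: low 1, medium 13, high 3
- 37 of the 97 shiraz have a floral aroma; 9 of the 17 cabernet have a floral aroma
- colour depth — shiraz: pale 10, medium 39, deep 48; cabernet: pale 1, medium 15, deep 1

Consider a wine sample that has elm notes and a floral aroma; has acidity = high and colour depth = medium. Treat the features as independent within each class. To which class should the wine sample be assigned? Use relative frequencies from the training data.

shiraz

shiraz: (97/114) × (63/97) × (19/97) × (37/97) × (39/97) ≈ 0.0166012
cabernet: (17/114) × (14/17) × (3/17) × (9/17) × (15/17) ≈ 0.0101235
Highest score → shiraz.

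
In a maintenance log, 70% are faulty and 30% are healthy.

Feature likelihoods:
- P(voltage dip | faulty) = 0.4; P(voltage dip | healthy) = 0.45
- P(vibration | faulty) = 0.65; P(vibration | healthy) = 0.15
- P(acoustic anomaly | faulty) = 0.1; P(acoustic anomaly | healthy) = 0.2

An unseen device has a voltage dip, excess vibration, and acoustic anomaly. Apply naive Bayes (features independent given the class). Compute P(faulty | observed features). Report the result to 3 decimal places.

0.818

faulty: 0.7 × 0.4 × 0.65 × 0.1 = 0.0182
healthy: 0.3 × 0.45 × 0.15 × 0.2 = 0.00405
P(faulty | x) = 0.0182 / 0.02225 ≈ 0.818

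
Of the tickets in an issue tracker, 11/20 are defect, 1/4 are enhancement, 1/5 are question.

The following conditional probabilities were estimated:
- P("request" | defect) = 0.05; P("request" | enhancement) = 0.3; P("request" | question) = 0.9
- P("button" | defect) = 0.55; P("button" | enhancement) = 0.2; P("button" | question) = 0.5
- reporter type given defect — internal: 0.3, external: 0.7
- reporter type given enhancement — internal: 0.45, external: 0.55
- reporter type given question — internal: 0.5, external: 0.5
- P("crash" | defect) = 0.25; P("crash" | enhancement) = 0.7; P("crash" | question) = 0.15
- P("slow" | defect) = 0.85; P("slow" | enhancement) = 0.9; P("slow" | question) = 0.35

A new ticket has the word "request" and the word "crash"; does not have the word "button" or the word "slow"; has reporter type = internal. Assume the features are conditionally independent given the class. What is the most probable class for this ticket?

defect: 0.55 × 0.05 × (1−0.55) × 0.3 × 0.25 × (1−0.85) = 0.00013921875
enhancement: 0.25 × 0.3 × (1−0.2) × 0.45 × 0.7 × (1−0.9) = 0.00189
question: 0.2 × 0.9 × (1−0.5) × 0.5 × 0.15 × (1−0.35) = 0.0043875
Highest score → question.

question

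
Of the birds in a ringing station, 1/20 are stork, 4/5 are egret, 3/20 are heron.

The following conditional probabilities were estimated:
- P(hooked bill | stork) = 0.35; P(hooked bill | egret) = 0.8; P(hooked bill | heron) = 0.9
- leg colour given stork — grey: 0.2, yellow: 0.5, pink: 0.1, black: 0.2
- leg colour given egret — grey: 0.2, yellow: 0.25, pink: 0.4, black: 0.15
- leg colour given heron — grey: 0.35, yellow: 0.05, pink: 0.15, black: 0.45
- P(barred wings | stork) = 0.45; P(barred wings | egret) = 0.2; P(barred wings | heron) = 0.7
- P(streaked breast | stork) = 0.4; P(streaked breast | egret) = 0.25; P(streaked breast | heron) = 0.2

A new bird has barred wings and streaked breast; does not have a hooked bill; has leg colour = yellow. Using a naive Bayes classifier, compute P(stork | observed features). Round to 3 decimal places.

stork: 0.05 × (1−0.35) × 0.5 × 0.45 × 0.4 = 0.002925
egret: 0.8 × (1−0.8) × 0.25 × 0.2 × 0.25 = 0.002
heron: 0.15 × (1−0.9) × 0.05 × 0.7 × 0.2 = 0.000105
P(stork | x) = 0.002925 / 0.00503 ≈ 0.582

0.582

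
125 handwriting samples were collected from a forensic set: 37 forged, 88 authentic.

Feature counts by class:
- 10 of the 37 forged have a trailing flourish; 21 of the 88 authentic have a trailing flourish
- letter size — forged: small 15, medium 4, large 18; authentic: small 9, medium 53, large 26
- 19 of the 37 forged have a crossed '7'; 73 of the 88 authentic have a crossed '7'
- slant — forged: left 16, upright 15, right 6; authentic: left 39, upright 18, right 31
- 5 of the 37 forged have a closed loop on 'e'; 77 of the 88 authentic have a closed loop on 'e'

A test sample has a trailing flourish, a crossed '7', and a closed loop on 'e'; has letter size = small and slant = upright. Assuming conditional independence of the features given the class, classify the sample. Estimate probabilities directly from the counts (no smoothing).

authentic

forged: (37/125) × (10/37) × (15/37) × (19/37) × (15/37) × (5/37) ≈ 0.000912408
authentic: (88/125) × (21/88) × (9/88) × (73/88) × (18/88) × (77/88) ≈ 0.00255098
Highest score → authentic.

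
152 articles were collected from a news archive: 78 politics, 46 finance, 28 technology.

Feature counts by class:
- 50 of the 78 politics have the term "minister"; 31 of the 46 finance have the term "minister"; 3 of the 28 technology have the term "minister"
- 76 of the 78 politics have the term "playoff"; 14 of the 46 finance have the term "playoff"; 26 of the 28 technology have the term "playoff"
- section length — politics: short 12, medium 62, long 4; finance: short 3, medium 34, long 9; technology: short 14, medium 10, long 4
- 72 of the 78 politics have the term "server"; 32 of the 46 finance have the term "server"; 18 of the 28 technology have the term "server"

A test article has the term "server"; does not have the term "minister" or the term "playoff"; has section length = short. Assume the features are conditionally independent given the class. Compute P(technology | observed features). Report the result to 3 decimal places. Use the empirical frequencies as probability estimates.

0.499

politics: (78/152) × (28/78) × (2/78) × (12/78) × (72/78) ≈ 0.000670771
finance: (46/152) × (15/46) × (32/46) × (3/46) × (32/46) ≈ 0.00311455
technology: (28/152) × (25/28) × (2/28) × (14/28) × (18/28) ≈ 0.00377618
P(technology | x) = 0.00377618 / 0.007561501 ≈ 0.499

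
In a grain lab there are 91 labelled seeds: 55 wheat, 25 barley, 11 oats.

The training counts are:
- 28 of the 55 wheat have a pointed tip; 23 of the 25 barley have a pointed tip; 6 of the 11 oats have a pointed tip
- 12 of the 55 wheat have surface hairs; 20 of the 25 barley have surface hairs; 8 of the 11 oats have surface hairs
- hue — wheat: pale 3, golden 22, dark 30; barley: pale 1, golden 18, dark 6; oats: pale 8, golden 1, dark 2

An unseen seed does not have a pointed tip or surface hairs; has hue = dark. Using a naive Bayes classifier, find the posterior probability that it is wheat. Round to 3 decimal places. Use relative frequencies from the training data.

0.971

wheat: (55/91) × (27/55) × (43/55) × (30/55) ≈ 0.126528
barley: (25/91) × (2/25) × (5/25) × (6/25) ≈ 0.00105495
oats: (11/91) × (5/11) × (3/11) × (2/11) ≈ 0.00272455
P(wheat | x) = 0.126528 / 0.1303075 ≈ 0.971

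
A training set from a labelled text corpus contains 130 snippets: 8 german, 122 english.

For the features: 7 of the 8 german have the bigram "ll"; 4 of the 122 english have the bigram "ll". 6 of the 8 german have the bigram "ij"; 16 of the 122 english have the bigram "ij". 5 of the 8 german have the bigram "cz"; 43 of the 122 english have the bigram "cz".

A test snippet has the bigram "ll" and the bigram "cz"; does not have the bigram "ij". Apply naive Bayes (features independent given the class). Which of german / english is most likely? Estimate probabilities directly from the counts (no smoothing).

german: (8/130) × (7/8) × (2/8) × (5/8) ≈ 0.00841346
english: (122/130) × (4/122) × (106/122) × (43/122) ≈ 0.00942261
Highest score → english.

english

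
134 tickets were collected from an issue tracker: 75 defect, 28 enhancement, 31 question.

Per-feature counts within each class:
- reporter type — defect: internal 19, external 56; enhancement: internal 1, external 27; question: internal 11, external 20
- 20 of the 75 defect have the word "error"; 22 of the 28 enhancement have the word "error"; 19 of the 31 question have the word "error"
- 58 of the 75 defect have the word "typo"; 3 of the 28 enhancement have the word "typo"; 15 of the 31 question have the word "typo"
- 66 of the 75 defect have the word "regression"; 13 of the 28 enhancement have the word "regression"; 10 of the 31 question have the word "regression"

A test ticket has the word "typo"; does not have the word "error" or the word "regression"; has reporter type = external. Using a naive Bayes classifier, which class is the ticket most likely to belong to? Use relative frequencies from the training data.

defect: (75/134) × (56/75) × (55/75) × (58/75) × (9/75) ≈ 0.0284402
enhancement: (28/134) × (27/28) × (6/28) × (3/28) × (15/28) ≈ 0.00247827
question: (31/134) × (20/31) × (12/31) × (15/31) × (21/31) ≈ 0.0189379
Highest score → defect.

defect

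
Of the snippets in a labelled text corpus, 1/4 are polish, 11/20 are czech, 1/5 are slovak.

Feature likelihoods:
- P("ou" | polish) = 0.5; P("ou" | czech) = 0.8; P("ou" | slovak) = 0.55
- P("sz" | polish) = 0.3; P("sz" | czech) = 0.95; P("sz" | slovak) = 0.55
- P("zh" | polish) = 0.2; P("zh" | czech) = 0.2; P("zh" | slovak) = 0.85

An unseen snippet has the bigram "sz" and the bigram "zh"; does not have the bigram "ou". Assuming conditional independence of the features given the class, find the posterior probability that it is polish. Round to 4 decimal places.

0.1064

polish: 0.25 × (1−0.5) × 0.3 × 0.2 = 0.0075
czech: 0.55 × (1−0.8) × 0.95 × 0.2 = 0.0209
slovak: 0.2 × (1−0.55) × 0.55 × 0.85 = 0.042075
P(polish | x) = 0.0075 / 0.070475 ≈ 0.1064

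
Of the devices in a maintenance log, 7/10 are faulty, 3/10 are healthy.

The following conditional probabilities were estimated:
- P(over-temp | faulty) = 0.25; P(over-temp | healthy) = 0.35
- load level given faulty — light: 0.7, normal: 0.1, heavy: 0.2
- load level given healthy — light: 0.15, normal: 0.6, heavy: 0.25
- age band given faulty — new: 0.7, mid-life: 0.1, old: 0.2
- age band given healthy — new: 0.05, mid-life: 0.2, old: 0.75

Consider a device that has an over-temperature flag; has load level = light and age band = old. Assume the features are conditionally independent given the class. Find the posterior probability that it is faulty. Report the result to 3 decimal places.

faulty: 0.7 × 0.25 × 0.7 × 0.2 = 0.0245
healthy: 0.3 × 0.35 × 0.15 × 0.75 = 0.0118125
P(faulty | x) = 0.0245 / 0.0363125 ≈ 0.675

0.675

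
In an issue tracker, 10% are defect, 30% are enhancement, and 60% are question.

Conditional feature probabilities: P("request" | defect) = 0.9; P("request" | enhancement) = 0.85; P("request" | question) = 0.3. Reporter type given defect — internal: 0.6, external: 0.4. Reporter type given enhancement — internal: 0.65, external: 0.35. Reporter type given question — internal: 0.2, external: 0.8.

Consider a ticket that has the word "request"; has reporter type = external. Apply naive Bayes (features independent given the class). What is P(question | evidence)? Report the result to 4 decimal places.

defect: 0.1 × 0.9 × 0.4 = 0.036
enhancement: 0.3 × 0.85 × 0.35 = 0.08925
question: 0.6 × 0.3 × 0.8 = 0.144
P(question | x) = 0.144 / 0.26925 ≈ 0.5348

0.5348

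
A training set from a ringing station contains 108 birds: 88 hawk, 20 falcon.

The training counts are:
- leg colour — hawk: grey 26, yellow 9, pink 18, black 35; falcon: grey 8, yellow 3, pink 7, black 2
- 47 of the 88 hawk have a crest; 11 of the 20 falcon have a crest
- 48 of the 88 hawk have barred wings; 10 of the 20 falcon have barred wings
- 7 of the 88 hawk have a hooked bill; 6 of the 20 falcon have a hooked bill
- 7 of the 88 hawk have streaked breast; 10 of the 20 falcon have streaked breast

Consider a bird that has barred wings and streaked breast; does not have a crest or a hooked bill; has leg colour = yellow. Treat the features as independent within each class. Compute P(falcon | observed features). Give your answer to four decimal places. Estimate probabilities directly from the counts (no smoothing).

hawk: (88/108) × (9/88) × (41/88) × (48/88) × (81/88) × (7/88) ≈ 0.00155059
falcon: (20/108) × (3/20) × (9/20) × (10/20) × (14/20) × (10/20) = 0.0021875
P(falcon | x) = 0.0021875 / 0.00373809 ≈ 0.5852

0.5852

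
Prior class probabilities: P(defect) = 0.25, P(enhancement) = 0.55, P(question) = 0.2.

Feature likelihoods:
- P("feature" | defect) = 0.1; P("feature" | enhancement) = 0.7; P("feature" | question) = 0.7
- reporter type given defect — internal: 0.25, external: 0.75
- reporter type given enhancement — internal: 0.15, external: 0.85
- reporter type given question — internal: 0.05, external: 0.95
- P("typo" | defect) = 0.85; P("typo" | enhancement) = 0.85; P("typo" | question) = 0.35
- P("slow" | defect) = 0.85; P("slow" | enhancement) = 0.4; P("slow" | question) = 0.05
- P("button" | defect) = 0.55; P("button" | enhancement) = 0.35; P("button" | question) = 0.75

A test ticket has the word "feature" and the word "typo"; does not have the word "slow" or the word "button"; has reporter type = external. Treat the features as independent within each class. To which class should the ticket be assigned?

defect: 0.25 × 0.1 × 0.75 × 0.85 × (1−0.85) × (1−0.55) = 0.00107578125
enhancement: 0.55 × 0.7 × 0.85 × 0.85 × (1−0.4) × (1−0.35) = 0.108483375
question: 0.2 × 0.7 × 0.95 × 0.35 × (1−0.05) × (1−0.75) = 0.011055625
Highest score → enhancement.

enhancement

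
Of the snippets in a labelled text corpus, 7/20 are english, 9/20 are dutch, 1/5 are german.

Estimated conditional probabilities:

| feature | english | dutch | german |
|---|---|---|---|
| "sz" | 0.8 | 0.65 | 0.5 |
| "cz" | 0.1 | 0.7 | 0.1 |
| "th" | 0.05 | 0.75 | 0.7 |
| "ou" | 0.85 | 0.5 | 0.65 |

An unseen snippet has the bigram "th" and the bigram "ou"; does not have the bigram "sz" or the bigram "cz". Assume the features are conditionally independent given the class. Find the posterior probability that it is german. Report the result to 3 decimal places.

0.668

english: 0.35 × (1−0.8) × (1−0.1) × 0.05 × 0.85 = 0.0026775
dutch: 0.45 × (1−0.65) × (1−0.7) × 0.75 × 0.5 = 0.01771875
german: 0.2 × (1−0.5) × (1−0.1) × 0.7 × 0.65 = 0.04095
P(german | x) = 0.04095 / 0.06134625 ≈ 0.668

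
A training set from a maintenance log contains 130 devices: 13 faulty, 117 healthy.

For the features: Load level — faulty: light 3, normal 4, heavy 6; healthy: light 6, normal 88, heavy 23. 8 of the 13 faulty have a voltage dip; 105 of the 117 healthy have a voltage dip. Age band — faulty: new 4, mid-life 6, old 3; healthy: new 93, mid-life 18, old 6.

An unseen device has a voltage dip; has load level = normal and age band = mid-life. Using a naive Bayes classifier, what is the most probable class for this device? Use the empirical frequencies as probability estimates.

healthy

faulty: (13/130) × (4/13) × (8/13) × (6/13) ≈ 0.00873919
healthy: (117/130) × (88/117) × (105/117) × (18/117) ≈ 0.0934608
Highest score → healthy.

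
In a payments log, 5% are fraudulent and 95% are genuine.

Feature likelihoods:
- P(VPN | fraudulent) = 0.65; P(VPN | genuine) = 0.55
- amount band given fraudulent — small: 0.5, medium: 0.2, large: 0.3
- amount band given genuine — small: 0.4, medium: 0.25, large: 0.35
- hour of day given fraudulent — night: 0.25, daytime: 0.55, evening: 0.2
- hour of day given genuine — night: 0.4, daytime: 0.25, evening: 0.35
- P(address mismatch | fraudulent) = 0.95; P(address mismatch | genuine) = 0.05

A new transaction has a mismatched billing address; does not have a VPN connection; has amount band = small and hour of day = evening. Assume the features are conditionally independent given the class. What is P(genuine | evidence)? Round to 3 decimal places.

fraudulent: 0.05 × (1−0.65) × 0.5 × 0.2 × 0.95 = 0.0016625
genuine: 0.95 × (1−0.55) × 0.4 × 0.35 × 0.05 = 0.0029925
P(genuine | x) = 0.0029925 / 0.004655 ≈ 0.643

0.643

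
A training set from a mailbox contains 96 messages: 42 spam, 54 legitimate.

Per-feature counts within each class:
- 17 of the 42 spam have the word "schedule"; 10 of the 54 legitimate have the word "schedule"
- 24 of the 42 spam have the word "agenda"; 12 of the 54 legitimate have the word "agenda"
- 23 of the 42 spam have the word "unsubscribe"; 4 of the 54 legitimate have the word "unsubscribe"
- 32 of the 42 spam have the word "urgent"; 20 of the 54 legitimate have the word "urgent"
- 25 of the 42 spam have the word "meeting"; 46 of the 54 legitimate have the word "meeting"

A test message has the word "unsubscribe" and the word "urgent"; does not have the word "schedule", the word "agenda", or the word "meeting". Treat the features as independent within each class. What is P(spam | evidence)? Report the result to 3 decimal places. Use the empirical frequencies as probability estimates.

0.929

spam: (42/96) × (25/42) × (18/42) × (23/42) × (32/42) × (17/42) ≈ 0.0188482
legitimate: (54/96) × (44/54) × (42/54) × (4/54) × (20/54) × (8/54) ≈ 0.00144889
P(spam | x) = 0.0188482 / 0.02029709 ≈ 0.929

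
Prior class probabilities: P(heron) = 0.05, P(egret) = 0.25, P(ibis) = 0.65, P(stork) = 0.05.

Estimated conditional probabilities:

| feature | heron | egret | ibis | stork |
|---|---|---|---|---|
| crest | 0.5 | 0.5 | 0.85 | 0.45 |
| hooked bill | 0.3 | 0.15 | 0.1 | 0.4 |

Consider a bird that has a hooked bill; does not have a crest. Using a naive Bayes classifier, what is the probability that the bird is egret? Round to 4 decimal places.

0.3989

heron: 0.05 × (1−0.5) × 0.3 = 0.0075
egret: 0.25 × (1−0.5) × 0.15 = 0.01875
ibis: 0.65 × (1−0.85) × 0.1 = 0.00975
stork: 0.05 × (1−0.45) × 0.4 = 0.011
P(egret | x) = 0.01875 / 0.047 ≈ 0.3989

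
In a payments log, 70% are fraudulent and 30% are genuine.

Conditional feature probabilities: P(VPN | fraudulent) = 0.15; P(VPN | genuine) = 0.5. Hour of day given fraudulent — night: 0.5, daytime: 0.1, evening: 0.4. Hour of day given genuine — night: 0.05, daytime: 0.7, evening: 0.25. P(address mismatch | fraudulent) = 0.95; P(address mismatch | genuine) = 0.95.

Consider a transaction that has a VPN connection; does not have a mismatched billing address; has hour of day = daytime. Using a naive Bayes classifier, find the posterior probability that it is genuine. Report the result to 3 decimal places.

0.909

fraudulent: 0.7 × 0.15 × 0.1 × (1−0.95) = 0.000525
genuine: 0.3 × 0.5 × 0.7 × (1−0.95) = 0.00525
P(genuine | x) = 0.00525 / 0.005775 ≈ 0.909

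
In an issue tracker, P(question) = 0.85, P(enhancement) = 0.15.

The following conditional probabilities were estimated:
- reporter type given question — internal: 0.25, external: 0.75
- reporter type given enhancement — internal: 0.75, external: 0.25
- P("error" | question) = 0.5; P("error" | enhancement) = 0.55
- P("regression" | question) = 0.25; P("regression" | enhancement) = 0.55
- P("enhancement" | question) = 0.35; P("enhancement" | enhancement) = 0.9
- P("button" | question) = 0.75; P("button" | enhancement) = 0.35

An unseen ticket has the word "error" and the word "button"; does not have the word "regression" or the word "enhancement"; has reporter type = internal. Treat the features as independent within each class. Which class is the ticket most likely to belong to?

question: 0.85 × 0.25 × 0.5 × (1−0.25) × (1−0.35) × 0.75 = 0.03884765625
enhancement: 0.15 × 0.75 × 0.55 × (1−0.55) × (1−0.9) × 0.35 = 0.00097453125
Highest score → question.

question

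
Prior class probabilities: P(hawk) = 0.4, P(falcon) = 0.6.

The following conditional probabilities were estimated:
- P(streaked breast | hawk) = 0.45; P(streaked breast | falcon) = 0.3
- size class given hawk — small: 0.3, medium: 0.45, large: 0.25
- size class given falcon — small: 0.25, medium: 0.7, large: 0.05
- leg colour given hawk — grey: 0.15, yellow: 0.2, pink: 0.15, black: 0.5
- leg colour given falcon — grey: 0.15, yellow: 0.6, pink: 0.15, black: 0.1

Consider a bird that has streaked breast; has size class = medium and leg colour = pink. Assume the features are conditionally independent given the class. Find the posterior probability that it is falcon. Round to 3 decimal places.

hawk: 0.4 × 0.45 × 0.45 × 0.15 = 0.01215
falcon: 0.6 × 0.3 × 0.7 × 0.15 = 0.0189
P(falcon | x) = 0.0189 / 0.03105 ≈ 0.609

0.609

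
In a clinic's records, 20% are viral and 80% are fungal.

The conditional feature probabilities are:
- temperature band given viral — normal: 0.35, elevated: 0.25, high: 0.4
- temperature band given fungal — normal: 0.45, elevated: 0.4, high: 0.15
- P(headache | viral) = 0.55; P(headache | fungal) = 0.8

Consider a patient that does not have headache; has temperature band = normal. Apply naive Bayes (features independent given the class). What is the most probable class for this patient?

viral: 0.2 × 0.35 × (1−0.55) = 0.0315
fungal: 0.8 × 0.45 × (1−0.8) = 0.072
Highest score → fungal.

fungal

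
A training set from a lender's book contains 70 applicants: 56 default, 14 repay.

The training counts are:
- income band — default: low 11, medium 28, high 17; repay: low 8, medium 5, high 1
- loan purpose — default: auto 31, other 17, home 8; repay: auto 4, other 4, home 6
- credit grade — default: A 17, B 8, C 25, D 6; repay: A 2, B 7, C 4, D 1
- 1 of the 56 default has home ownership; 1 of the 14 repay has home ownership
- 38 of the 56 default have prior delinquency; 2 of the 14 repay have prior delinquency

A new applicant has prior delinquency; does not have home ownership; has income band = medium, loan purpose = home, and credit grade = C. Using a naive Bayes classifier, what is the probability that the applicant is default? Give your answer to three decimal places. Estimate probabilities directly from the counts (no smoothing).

0.936

default: (56/70) × (28/56) × (8/56) × (25/56) × (55/56) × (38/56) ≈ 0.0170014
repay: (14/70) × (5/14) × (6/14) × (4/14) × (13/14) × (2/14) ≈ 0.00116023
P(default | x) = 0.0170014 / 0.01816163 ≈ 0.936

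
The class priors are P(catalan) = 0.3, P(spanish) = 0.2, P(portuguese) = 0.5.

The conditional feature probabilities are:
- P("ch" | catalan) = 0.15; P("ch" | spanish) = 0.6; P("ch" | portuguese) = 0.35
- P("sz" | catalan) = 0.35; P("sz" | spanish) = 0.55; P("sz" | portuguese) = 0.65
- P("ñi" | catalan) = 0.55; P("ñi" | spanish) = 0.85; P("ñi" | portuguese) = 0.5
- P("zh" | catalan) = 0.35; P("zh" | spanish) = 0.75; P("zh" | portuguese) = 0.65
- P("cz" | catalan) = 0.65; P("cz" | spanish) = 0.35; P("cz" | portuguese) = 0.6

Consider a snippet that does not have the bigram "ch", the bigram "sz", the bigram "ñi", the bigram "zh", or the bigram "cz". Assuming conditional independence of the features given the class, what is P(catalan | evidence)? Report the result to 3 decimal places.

catalan: 0.3 × (1−0.15) × (1−0.35) × (1−0.55) × (1−0.35) × (1−0.65) = 0.01696865625
spanish: 0.2 × (1−0.6) × (1−0.55) × (1−0.85) × (1−0.75) × (1−0.35) = 0.0008775
portuguese: 0.5 × (1−0.35) × (1−0.65) × (1−0.5) × (1−0.65) × (1−0.6) = 0.0079625
P(catalan | x) = 0.01696865625 / 0.02580865625 ≈ 0.657

0.657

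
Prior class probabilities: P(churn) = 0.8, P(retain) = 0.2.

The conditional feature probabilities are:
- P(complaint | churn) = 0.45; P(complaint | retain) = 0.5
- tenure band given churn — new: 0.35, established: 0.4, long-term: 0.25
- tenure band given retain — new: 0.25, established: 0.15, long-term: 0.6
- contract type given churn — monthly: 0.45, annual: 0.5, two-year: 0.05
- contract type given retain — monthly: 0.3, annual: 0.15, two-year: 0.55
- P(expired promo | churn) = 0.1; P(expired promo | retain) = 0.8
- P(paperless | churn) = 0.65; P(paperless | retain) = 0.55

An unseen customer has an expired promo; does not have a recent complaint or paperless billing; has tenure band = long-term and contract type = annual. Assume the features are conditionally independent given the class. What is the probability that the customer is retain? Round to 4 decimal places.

churn: 0.8 × (1−0.45) × 0.25 × 0.5 × 0.1 × (1−0.65) = 0.001925
retain: 0.2 × (1−0.5) × 0.6 × 0.15 × 0.8 × (1−0.55) = 0.00324
P(retain | x) = 0.00324 / 0.005165 ≈ 0.6273

0.6273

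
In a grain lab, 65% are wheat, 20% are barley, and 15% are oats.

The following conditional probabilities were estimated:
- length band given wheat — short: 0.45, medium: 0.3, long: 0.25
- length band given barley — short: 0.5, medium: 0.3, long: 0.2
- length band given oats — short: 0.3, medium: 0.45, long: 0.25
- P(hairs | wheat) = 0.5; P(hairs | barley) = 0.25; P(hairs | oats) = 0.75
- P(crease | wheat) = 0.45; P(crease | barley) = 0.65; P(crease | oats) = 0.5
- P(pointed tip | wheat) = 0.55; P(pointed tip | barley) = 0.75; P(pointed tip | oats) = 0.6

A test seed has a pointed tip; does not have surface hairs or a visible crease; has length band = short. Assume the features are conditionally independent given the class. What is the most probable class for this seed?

wheat: 0.65 × 0.45 × (1−0.5) × (1−0.45) × 0.55 = 0.044240625
barley: 0.2 × 0.5 × (1−0.25) × (1−0.65) × 0.75 = 0.0196875
oats: 0.15 × 0.3 × (1−0.75) × (1−0.5) × 0.6 = 0.003375
Highest score → wheat.

wheat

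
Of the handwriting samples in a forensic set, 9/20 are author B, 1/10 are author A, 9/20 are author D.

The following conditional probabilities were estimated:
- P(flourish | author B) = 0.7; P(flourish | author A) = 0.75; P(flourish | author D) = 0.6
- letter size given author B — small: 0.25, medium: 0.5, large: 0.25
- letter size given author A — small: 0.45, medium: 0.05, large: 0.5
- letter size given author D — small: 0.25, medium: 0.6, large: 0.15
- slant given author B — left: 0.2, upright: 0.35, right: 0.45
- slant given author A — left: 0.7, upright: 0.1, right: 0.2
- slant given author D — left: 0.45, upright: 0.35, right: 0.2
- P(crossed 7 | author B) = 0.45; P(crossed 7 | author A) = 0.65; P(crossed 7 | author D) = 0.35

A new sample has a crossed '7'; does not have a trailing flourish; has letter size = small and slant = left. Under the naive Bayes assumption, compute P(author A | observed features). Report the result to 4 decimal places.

0.3358

author B: 0.45 × (1−0.7) × 0.25 × 0.2 × 0.45 = 0.0030375
author A: 0.1 × (1−0.75) × 0.45 × 0.7 × 0.65 = 0.00511875
author D: 0.45 × (1−0.6) × 0.25 × 0.45 × 0.35 = 0.0070875
P(author A | x) = 0.00511875 / 0.01524375 ≈ 0.3358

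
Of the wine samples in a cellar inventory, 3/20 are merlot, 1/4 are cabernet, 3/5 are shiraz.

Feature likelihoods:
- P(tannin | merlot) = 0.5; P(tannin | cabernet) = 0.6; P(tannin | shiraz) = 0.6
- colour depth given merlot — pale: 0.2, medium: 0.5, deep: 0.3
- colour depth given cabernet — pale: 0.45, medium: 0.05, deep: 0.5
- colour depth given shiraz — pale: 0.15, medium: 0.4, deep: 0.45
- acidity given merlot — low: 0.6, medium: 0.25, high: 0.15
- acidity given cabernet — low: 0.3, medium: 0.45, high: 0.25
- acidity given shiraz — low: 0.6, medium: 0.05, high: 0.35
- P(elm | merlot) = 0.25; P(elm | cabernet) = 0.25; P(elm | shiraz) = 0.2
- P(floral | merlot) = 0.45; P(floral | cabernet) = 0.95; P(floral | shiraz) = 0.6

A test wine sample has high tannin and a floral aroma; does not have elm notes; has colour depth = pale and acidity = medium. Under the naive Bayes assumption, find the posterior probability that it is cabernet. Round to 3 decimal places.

merlot: 0.15 × 0.5 × 0.2 × 0.25 × (1−0.25) × 0.45 = 0.001265625
cabernet: 0.25 × 0.6 × 0.45 × 0.45 × (1−0.25) × 0.95 = 0.0216421875
shiraz: 0.6 × 0.6 × 0.15 × 0.05 × (1−0.2) × 0.6 = 0.001296
P(cabernet | x) = 0.0216421875 / 0.0242038125 ≈ 0.894

0.894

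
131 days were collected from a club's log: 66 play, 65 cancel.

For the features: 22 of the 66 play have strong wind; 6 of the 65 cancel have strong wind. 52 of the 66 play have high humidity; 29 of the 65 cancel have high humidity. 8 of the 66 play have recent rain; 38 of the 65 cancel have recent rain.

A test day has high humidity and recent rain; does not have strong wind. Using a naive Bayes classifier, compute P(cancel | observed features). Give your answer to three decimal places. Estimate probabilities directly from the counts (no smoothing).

0.786

play: (66/131) × (44/66) × (52/66) × (8/66) ≈ 0.0320765
cancel: (65/131) × (59/65) × (29/65) × (38/65) ≈ 0.117472
P(cancel | x) = 0.117472 / 0.1495485 ≈ 0.786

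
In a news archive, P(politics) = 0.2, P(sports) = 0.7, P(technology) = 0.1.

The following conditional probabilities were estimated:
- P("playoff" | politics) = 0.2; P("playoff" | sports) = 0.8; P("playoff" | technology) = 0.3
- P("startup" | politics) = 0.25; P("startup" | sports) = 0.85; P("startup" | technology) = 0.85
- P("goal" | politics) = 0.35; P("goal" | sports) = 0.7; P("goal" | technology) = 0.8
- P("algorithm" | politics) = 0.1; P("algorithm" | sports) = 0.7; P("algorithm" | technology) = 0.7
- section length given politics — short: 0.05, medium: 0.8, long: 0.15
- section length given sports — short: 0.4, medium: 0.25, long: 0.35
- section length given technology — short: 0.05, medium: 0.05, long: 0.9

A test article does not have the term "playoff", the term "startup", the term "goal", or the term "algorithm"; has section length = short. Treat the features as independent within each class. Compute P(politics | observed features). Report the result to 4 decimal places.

0.8168

politics: 0.2 × (1−0.2) × (1−0.25) × (1−0.35) × (1−0.1) × 0.05 = 0.00351
sports: 0.7 × (1−0.8) × (1−0.85) × (1−0.7) × (1−0.7) × 0.4 = 0.000756
technology: 0.1 × (1−0.3) × (1−0.85) × (1−0.8) × (1−0.7) × 0.05 = 0.0000315
P(politics | x) = 0.00351 / 0.0042975 ≈ 0.8168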